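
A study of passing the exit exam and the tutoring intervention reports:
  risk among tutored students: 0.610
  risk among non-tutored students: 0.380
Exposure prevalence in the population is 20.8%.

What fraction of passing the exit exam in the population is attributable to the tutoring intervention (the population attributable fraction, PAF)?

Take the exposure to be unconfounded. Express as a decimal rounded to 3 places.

Let p₁ = 0.61, p₀ = 0.38.
Overall risk P(Y=1) = π·p₁ + (1−π)·p₀ = 0.208×0.61 + 0.792×0.38 = 0.42784.
Under exogeneity, PAF = [P(Y=1) − p₀] / P(Y=1).
PAF = (0.42784 − 0.38) / 0.42784 ≈ 0.1118

PAF ≈ 0.112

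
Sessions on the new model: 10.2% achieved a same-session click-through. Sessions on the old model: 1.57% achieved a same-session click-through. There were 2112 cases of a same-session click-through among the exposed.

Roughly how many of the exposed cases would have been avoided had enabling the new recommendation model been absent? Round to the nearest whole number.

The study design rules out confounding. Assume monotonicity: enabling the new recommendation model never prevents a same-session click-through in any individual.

about 1787 cases

p₁ = 0.102, p₀ = 0.0157.
PN = (p₁ − p₀)/p₁ = (0.102 − 0.0157) / 0.102 ≈ 0.84608.
Attributable cases ≈ PN × (exposed cases) = 0.84608 × 2112 ≈ 1786.92.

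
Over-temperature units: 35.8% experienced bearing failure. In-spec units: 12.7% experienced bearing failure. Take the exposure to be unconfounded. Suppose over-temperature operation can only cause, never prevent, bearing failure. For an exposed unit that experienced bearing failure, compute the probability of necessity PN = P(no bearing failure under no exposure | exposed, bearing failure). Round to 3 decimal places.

p₁ = 0.358, p₀ = 0.127.
Under exogeneity and monotonicity, PN = (p₁ − p₀) / p₁.
PN = (0.358 − 0.127) / 0.358 = 0.231 / 0.358 ≈ 0.6453

PN ≈ 0.645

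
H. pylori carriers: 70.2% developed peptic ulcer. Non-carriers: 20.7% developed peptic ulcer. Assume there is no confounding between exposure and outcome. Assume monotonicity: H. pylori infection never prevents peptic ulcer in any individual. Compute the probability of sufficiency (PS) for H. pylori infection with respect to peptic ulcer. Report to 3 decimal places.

p₁ = 0.702, p₀ = 0.207.
Under exogeneity and monotonicity, PS = (p₁ − p₀) / (1 − p₀).
PS = (0.702 − 0.207) / (1 − 0.207) = 0.495 / 0.793 ≈ 0.6242

PS ≈ 0.624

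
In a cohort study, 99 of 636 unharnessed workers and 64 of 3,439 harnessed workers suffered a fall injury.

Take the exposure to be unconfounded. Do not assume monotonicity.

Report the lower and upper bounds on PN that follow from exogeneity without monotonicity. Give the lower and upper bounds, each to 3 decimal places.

0.880 ≤ PN ≤ 1.000

p₁ = P(outcome | exposed) = 99/636 = 0.15566
p₀ = P(outcome | unexposed) = 64/3439 = 0.01861
Under exogeneity alone the bounds on PN are max{0,(p₁−p₀)/p₁} ≤ PN ≤ min{1,(1−p₀)/p₁}.
  lower = (p₁ − p₀)/p₁ = 0.13705 / 0.15566 ≈ 0.8804
  upper = min{1, (1 − p₀)/p₁} = 0.98139 / 0.15566 ≈ 6.3047 → capped at 1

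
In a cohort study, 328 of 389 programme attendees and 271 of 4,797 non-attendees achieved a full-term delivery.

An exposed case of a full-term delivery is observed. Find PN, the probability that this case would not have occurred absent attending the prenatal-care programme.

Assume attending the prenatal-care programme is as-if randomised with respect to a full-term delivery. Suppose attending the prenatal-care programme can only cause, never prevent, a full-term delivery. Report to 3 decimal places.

p₁ = P(outcome | exposed) = 328/389 = 0.84319
p₀ = P(outcome | unexposed) = 271/4797 = 0.056494
Under exogeneity and monotonicity, PN = (p₁ − p₀) / p₁.
PN = (0.84319 − 0.056494) / 0.84319 = 0.78669 / 0.84319 ≈ 0.9330

PN ≈ 0.933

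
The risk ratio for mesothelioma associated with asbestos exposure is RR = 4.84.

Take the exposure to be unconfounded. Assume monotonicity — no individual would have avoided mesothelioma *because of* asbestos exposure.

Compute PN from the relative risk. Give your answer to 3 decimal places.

Under exogeneity and monotonicity, PN = (RR − 1) / RR = 1 − 1/RR.
PN = (4.84 − 1) / 4.84 = 3.84 / 4.84 ≈ 0.7934

PN ≈ 0.793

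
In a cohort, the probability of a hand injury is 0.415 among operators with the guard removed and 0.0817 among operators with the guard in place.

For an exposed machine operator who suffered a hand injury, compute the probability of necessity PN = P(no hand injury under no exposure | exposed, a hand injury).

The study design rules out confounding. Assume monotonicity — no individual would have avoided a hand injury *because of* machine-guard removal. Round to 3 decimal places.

PN ≈ 0.803

Let p₁ = 0.415, p₀ = 0.0817.
Under exogeneity and monotonicity, PN = (p₁ − p₀) / p₁.
PN = (0.415 − 0.0817) / 0.415 = 0.3333 / 0.415 ≈ 0.8031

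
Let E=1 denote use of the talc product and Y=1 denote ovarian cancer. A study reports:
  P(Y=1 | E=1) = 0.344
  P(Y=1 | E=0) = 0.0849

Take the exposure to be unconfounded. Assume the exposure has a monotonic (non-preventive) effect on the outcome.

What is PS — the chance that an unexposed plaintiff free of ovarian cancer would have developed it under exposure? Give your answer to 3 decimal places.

Let p₁ = 0.344, p₀ = 0.0849.
Under exogeneity and monotonicity, PS = (p₁ − p₀) / (1 − p₀).
PS = (0.344 − 0.0849) / (1 − 0.0849) = 0.2591 / 0.9151 ≈ 0.2831

PS ≈ 0.283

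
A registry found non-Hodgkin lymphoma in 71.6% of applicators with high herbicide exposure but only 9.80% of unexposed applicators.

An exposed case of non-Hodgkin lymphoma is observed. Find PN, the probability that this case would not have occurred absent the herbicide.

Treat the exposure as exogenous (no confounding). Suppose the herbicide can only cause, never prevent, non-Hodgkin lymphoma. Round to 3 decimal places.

PN ≈ 0.863

p₁ = 0.716, p₀ = 0.098.
Under exogeneity and monotonicity, PN = (p₁ − p₀) / p₁.
PN = (0.716 − 0.098) / 0.716 = 0.618 / 0.716 ≈ 0.8631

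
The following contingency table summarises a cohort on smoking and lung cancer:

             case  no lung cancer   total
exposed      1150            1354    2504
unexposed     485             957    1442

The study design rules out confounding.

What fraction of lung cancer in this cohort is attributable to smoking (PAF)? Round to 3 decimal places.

p₁ = P(outcome | exposed) = 1150/2504 = 0.45927
p₀ = P(outcome | unexposed) = 485/1442 = 0.33634
Exposure prevalence π = 2504/3946 = 0.63457; overall risk P(Y=1) = 0.41434.
Under exogeneity, PAF = [P(Y=1) − p₀]/P(Y=1).
PAF = (0.41434 − 0.33634) / 0.41434 ≈ 0.1883

PAF ≈ 0.188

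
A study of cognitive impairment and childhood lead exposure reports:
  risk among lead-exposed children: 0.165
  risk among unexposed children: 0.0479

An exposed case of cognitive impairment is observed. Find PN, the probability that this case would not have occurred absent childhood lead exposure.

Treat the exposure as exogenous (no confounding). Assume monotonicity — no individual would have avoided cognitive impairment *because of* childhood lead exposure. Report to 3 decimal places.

PN ≈ 0.710

Let p₁ = 0.165, p₀ = 0.0479.
Under exogeneity and monotonicity, PN = (p₁ − p₀) / p₁.
PN = (0.165 − 0.0479) / 0.165 = 0.1171 / 0.165 ≈ 0.7097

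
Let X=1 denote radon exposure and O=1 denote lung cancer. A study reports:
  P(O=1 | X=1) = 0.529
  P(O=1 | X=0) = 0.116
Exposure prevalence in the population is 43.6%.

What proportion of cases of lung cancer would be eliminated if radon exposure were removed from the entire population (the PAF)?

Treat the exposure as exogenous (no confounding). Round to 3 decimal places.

PAF ≈ 0.608

Let p₁ = 0.529, p₀ = 0.116.
Overall risk P(Y=1) = π·p₁ + (1−π)·p₀ = 0.436×0.529 + 0.564×0.116 = 0.29607.
Under exogeneity, PAF = [P(Y=1) − p₀] / P(Y=1).
PAF = (0.29607 − 0.116) / 0.29607 ≈ 0.6082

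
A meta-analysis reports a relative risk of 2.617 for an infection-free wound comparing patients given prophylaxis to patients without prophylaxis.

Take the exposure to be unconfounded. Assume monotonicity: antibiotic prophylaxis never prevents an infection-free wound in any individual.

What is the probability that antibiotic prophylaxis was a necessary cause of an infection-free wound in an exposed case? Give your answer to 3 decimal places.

PN ≈ 0.618

Under exogeneity and monotonicity, PN = (RR − 1) / RR = 1 − 1/RR.
PN = (2.617 − 1) / 2.617 = 1.617 / 2.617 ≈ 0.6179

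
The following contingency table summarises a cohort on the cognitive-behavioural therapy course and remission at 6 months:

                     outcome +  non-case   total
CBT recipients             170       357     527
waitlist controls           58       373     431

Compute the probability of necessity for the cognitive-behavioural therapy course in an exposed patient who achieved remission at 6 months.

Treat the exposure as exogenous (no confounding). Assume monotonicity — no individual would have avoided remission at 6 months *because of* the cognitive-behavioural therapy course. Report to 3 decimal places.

PN ≈ 0.583

p₁ = P(outcome | exposed) = 170/527 = 0.32258
p₀ = P(outcome | unexposed) = 58/431 = 0.13457
Under exogeneity and monotonicity, PN = (p₁ − p₀)/p₁.
PN = (0.32258 − 0.13457) / 0.32258 ≈ 0.5828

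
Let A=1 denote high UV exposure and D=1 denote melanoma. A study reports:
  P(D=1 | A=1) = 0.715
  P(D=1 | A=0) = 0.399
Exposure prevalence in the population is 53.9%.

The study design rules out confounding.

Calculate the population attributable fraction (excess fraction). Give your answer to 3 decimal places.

PAF ≈ 0.299

Let p₁ = 0.715, p₀ = 0.399.
Overall risk P(Y=1) = π·p₁ + (1−π)·p₀ = 0.539×0.715 + 0.461×0.399 = 0.56932.
Under exogeneity, PAF = [P(Y=1) − p₀] / P(Y=1).
PAF = (0.56932 − 0.399) / 0.56932 ≈ 0.2992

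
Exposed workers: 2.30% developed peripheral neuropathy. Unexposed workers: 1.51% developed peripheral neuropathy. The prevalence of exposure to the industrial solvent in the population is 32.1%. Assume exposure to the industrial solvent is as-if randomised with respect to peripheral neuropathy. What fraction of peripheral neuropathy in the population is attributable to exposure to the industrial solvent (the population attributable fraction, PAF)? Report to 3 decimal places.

PAF ≈ 0.144

p₁ = 0.023, p₀ = 0.0151.
Overall risk P(Y=1) = π·p₁ + (1−π)·p₀ = 0.321×0.023 + 0.679×0.0151 = 0.017636.
Under exogeneity, PAF = [P(Y=1) − p₀] / P(Y=1).
PAF = (0.017636 − 0.0151) / 0.017636 ≈ 0.1438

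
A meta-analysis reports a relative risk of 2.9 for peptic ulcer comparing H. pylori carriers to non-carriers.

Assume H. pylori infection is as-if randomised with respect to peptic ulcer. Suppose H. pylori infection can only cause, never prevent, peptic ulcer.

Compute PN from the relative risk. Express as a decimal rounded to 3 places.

PN ≈ 0.655

Under exogeneity and monotonicity, PN = (RR − 1) / RR = 1 − 1/RR.
PN = (2.9 − 1) / 2.9 = 1.9 / 2.9 ≈ 0.6552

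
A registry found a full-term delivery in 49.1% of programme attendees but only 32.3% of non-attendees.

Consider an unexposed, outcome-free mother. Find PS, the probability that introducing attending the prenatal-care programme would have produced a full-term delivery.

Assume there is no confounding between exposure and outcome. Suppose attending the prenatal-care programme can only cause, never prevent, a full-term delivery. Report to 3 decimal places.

PS ≈ 0.248

p₁ = 0.491, p₀ = 0.323.
Under exogeneity and monotonicity, PS = (p₁ − p₀) / (1 − p₀).
PS = (0.491 − 0.323) / (1 − 0.323) = 0.168 / 0.677 ≈ 0.2482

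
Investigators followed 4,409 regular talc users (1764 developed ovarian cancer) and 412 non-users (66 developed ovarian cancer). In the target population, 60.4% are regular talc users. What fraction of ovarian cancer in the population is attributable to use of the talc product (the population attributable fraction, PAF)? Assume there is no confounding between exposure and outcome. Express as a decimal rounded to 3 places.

p₁ = P(outcome | exposed) = 1764/4409 = 0.40009
p₀ = P(outcome | unexposed) = 66/412 = 0.16019
Overall risk P(Y=1) = π·p₁ + (1−π)·p₀ = 0.604×0.40009 + 0.396×0.16019 = 0.30509.
Under exogeneity, PAF = [P(Y=1) − p₀] / P(Y=1).
PAF = (0.30509 − 0.16019) / 0.30509 ≈ 0.4749

PAF ≈ 0.475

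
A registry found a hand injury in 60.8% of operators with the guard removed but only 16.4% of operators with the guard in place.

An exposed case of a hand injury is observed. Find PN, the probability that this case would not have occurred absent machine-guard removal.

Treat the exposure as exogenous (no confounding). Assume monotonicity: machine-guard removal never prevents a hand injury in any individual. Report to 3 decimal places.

PN ≈ 0.730

p₁ = 0.608, p₀ = 0.164.
Under exogeneity and monotonicity, PN = (p₁ − p₀) / p₁.
PN = (0.608 − 0.164) / 0.608 = 0.444 / 0.608 ≈ 0.7303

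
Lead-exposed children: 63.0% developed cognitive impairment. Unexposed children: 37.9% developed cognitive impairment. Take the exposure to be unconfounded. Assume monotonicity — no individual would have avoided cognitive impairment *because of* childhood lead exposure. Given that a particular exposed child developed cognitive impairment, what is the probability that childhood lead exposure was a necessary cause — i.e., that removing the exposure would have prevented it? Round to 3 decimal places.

PN ≈ 0.398

p₁ = 0.63, p₀ = 0.379.
Under exogeneity and monotonicity, PN = (p₁ − p₀) / p₁.
PN = (0.63 − 0.379) / 0.63 = 0.251 / 0.63 ≈ 0.3984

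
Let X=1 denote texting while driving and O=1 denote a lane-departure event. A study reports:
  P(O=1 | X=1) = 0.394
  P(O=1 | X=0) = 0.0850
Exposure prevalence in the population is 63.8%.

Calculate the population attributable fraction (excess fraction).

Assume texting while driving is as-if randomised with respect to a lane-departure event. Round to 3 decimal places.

PAF ≈ 0.699

Let p₁ = 0.394, p₀ = 0.085.
Overall risk P(Y=1) = π·p₁ + (1−π)·p₀ = 0.638×0.394 + 0.362×0.085 = 0.28214.
Under exogeneity, PAF = [P(Y=1) − p₀] / P(Y=1).
PAF = (0.28214 − 0.085) / 0.28214 ≈ 0.6987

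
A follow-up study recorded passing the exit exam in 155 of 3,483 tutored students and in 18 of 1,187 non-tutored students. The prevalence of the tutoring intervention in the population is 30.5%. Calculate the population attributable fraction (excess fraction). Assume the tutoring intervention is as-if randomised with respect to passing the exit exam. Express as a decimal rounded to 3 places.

PAF ≈ 0.371

p₁ = P(outcome | exposed) = 155/3483 = 0.044502
p₀ = P(outcome | unexposed) = 18/1187 = 0.015164
Overall risk P(Y=1) = π·p₁ + (1−π)·p₀ = 0.305×0.044502 + 0.695×0.015164 = 0.024112.
Under exogeneity, PAF = [P(Y=1) − p₀] / P(Y=1).
PAF = (0.024112 − 0.015164) / 0.024112 ≈ 0.3711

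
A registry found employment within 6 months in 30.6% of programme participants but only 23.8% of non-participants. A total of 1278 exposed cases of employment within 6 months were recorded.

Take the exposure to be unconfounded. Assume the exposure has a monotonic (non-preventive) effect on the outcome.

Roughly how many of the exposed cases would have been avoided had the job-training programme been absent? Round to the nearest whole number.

p₁ = 0.306, p₀ = 0.238.
PN = (p₁ − p₀)/p₁ = (0.306 − 0.238) / 0.306 ≈ 0.22222.
Attributable cases ≈ PN × (exposed cases) = 0.22222 × 1278 ≈ 284.00.

about 284 cases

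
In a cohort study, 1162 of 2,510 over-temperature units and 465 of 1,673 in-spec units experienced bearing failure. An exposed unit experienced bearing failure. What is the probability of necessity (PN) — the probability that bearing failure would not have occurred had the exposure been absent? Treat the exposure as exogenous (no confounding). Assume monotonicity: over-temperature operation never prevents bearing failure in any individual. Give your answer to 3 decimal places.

PN ≈ 0.400

p₁ = P(outcome | exposed) = 1162/2510 = 0.46295
p₀ = P(outcome | unexposed) = 465/1673 = 0.27794
Under exogeneity and monotonicity, PN = (p₁ − p₀) / p₁.
PN = (0.46295 − 0.27794) / 0.46295 = 0.185 / 0.46295 ≈ 0.3996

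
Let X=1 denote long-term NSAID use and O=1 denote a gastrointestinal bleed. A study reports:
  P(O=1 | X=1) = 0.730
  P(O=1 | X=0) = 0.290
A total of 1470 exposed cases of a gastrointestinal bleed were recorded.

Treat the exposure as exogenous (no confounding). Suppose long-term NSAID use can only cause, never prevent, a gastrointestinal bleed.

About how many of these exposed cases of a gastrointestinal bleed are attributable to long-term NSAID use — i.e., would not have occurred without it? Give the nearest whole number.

Let p₁ = 0.73, p₀ = 0.29.
PN = (p₁ − p₀)/p₁ = (0.73 − 0.29) / 0.73 ≈ 0.60274.
Attributable cases ≈ PN × (exposed cases) = 0.60274 × 1470 ≈ 886.03.

about 886 cases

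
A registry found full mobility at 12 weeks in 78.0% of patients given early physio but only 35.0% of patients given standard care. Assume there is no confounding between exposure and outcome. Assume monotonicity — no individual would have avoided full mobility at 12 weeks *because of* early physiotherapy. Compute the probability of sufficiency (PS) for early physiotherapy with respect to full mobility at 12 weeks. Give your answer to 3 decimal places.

PS ≈ 0.662

p₁ = 0.78, p₀ = 0.35.
Under exogeneity and monotonicity, PS = (p₁ − p₀) / (1 − p₀).
PS = (0.78 − 0.35) / (1 − 0.35) = 0.43 / 0.65 ≈ 0.6615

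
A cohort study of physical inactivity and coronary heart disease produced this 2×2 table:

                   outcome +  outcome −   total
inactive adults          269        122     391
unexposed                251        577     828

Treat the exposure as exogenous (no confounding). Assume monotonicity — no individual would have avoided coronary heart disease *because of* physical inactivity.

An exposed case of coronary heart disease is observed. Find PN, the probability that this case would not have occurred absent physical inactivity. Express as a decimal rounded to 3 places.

PN ≈ 0.559

p₁ = P(outcome | exposed) = 269/391 = 0.68798
p₀ = P(outcome | unexposed) = 251/828 = 0.30314
Under exogeneity and monotonicity, PN = (p₁ − p₀)/p₁.
PN = (0.68798 − 0.30314) / 0.68798 ≈ 0.5594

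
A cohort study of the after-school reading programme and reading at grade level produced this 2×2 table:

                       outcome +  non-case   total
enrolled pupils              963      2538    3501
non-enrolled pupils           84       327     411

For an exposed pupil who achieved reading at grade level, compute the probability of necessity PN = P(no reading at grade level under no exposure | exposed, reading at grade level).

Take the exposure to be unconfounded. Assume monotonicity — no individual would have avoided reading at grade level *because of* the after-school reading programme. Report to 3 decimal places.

PN ≈ 0.257

p₁ = P(outcome | exposed) = 963/3501 = 0.27506
p₀ = P(outcome | unexposed) = 84/411 = 0.20438
Under exogeneity and monotonicity, PN = (p₁ − p₀)/p₁.
PN = (0.27506 − 0.20438) / 0.27506 ≈ 0.2570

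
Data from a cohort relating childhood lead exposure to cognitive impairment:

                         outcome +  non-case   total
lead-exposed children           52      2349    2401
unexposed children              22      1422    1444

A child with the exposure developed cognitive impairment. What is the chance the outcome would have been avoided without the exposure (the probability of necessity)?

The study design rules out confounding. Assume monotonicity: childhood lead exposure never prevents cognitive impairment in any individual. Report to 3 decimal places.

p₁ = P(outcome | exposed) = 52/2401 = 0.021658
p₀ = P(outcome | unexposed) = 22/1444 = 0.015235
Under exogeneity and monotonicity, PN = (p₁ − p₀) / p₁.
PN = (0.021658 − 0.015235) / 0.021658 = 0.0064222 / 0.021658 ≈ 0.2965

PN ≈ 0.297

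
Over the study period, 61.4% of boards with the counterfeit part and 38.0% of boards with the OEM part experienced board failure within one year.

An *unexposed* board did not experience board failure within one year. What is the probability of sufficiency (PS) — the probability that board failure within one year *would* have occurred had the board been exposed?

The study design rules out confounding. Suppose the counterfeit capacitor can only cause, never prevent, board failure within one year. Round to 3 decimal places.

PS ≈ 0.377

p₁ = 0.614, p₀ = 0.38.
Under exogeneity and monotonicity, PS = (p₁ − p₀) / (1 − p₀).
PS = (0.614 − 0.38) / (1 − 0.38) = 0.234 / 0.62 ≈ 0.3774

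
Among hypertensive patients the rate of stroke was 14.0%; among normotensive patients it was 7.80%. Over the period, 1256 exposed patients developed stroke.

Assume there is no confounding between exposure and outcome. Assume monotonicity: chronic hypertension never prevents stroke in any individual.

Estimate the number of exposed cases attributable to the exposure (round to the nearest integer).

about 556 cases

p₁ = 0.14, p₀ = 0.078.
PN = (p₁ − p₀)/p₁ = (0.14 − 0.078) / 0.14 ≈ 0.44286.
Attributable cases ≈ PN × (exposed cases) = 0.44286 × 1256 ≈ 556.23.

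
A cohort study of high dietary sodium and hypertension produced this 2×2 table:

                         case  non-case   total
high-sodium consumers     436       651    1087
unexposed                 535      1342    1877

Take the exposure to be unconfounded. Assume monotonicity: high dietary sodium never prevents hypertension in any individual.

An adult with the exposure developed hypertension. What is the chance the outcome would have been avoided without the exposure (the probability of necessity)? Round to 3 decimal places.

PN ≈ 0.289

p₁ = P(outcome | exposed) = 436/1087 = 0.4011
p₀ = P(outcome | unexposed) = 535/1877 = 0.28503
Under exogeneity and monotonicity, PN = (p₁ − p₀)/p₁.
PN = (0.4011 − 0.28503) / 0.4011 ≈ 0.2894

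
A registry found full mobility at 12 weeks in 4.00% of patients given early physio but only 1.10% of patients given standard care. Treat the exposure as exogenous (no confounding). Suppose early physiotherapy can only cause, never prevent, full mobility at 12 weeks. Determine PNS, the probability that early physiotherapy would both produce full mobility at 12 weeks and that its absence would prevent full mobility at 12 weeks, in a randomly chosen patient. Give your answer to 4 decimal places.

p₁ = 0.04, p₀ = 0.011.
Under exogeneity and monotonicity, PNS = p₁ − p₀.
PNS = 0.04 − 0.011 = 0.029

PNS ≈ 0.0290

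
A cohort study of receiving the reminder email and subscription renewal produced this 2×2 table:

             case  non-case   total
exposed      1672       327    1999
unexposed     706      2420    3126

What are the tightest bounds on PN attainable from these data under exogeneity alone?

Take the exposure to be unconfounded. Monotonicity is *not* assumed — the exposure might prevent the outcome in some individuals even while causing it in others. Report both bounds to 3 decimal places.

0.730 ≤ PN ≤ 0.926

p₁ = P(outcome | exposed) = 1672/1999 = 0.83642
p₀ = P(outcome | unexposed) = 706/3126 = 0.22585
Under exogeneity alone the bounds on PN are max{0,(p₁−p₀)/p₁} ≤ PN ≤ min{1,(1−p₀)/p₁}.
  lower = (p₁ − p₀)/p₁ = 0.61057 / 0.83642 ≈ 0.7300
  upper = min{1, (1 − p₀)/p₁} = 0.77415 / 0.83642 ≈ 0.9256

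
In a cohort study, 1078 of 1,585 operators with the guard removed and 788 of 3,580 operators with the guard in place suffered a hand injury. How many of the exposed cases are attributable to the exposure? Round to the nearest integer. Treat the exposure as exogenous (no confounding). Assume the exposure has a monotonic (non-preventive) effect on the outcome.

about 729 cases

p₁ = P(outcome | exposed) = 1078/1585 = 0.68013
p₀ = P(outcome | unexposed) = 788/3580 = 0.22011
PN = (p₁ − p₀)/p₁ = (0.68013 − 0.22011) / 0.68013 ≈ 0.67637.
Attributable cases ≈ PN × (exposed cases) = 0.67637 × 1078 ≈ 729.12.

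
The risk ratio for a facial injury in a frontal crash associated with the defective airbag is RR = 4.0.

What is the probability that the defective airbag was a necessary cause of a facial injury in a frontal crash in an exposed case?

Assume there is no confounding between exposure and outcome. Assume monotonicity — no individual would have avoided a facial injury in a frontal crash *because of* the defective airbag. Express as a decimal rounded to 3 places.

PN ≈ 0.750

Under exogeneity and monotonicity, PN = (RR − 1) / RR = 1 − 1/RR.
PN = (4.0 − 1) / 4.0 = 3 / 4.0 ≈ 0.7500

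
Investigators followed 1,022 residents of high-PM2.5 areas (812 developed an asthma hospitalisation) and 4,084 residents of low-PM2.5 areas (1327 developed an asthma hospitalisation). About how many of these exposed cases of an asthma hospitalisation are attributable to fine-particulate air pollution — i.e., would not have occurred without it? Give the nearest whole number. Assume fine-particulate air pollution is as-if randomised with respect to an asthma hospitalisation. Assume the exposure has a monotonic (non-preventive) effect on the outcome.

about 480 cases

p₁ = P(outcome | exposed) = 812/1022 = 0.79452
p₀ = P(outcome | unexposed) = 1327/4084 = 0.32493
PN = (p₁ − p₀)/p₁ = (0.79452 − 0.32493) / 0.79452 ≈ 0.59104.
Attributable cases ≈ PN × (exposed cases) = 0.59104 × 812 ≈ 479.93.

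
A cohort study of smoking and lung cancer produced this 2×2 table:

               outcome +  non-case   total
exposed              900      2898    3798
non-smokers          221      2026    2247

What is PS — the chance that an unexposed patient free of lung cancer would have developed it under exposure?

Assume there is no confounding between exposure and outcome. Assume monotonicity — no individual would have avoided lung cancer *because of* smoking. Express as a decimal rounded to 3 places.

p₁ = P(outcome | exposed) = 900/3798 = 0.23697
p₀ = P(outcome | unexposed) = 221/2247 = 0.098353
Under exogeneity and monotonicity, PS = (p₁ − p₀) / (1 − p₀).
PS = (0.23697 − 0.098353) / (1 − 0.098353) = 0.13861 / 0.90165 ≈ 0.1537

PS ≈ 0.154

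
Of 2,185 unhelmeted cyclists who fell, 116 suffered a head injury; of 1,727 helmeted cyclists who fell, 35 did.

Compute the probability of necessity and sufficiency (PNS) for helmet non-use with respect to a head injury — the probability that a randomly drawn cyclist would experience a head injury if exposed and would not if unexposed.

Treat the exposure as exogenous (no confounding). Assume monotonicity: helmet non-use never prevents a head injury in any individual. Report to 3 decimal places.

PNS ≈ 0.033

p₁ = P(outcome | exposed) = 116/2185 = 0.053089
p₀ = P(outcome | unexposed) = 35/1727 = 0.020266
Under exogeneity and monotonicity, PNS = p₁ − p₀.
PNS = 0.053089 − 0.020266 = 0.032823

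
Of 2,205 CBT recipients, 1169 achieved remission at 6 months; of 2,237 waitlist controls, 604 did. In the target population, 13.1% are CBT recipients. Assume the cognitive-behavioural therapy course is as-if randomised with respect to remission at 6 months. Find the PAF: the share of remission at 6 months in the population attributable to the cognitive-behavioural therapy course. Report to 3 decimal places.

PAF ≈ 0.112

p₁ = P(outcome | exposed) = 1169/2205 = 0.53016
p₀ = P(outcome | unexposed) = 604/2237 = 0.27
Overall risk P(Y=1) = π·p₁ + (1−π)·p₀ = 0.131×0.53016 + 0.869×0.27 = 0.30408.
Under exogeneity, PAF = [P(Y=1) − p₀] / P(Y=1).
PAF = (0.30408 − 0.27) / 0.30408 ≈ 0.1121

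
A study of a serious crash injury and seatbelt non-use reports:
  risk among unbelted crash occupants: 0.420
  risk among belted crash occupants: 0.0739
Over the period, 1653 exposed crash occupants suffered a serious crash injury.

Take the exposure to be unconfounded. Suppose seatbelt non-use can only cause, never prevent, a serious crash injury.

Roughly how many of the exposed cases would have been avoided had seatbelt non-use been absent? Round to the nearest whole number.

Let p₁ = 0.42, p₀ = 0.0739.
PN = (p₁ − p₀)/p₁ = (0.42 − 0.0739) / 0.42 ≈ 0.82405.
Attributable cases ≈ PN × (exposed cases) = 0.82405 × 1653 ≈ 1362.15.

about 1362 cases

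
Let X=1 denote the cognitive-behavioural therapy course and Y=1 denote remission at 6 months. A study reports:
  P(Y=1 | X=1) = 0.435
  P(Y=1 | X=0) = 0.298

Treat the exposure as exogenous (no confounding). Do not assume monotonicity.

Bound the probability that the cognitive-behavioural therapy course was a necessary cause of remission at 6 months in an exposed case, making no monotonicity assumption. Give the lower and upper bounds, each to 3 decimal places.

0.315 ≤ PN ≤ 1.000

Let p₁ = 0.435, p₀ = 0.298.
Under exogeneity alone the bounds on PN are max{0,(p₁−p₀)/p₁} ≤ PN ≤ min{1,(1−p₀)/p₁}.
  lower = (p₁ − p₀)/p₁ = 0.137 / 0.435 ≈ 0.3149
  upper = min{1, (1 − p₀)/p₁} = 0.702 / 0.435 ≈ 1.6138 → capped at 1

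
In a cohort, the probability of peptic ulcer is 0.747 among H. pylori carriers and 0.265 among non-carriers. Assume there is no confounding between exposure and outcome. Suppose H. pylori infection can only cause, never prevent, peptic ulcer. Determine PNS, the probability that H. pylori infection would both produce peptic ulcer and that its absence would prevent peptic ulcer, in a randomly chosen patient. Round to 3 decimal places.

Let p₁ = 0.747, p₀ = 0.265.
Under exogeneity and monotonicity, PNS = p₁ − p₀.
PNS = 0.747 − 0.265 = 0.482

PNS ≈ 0.482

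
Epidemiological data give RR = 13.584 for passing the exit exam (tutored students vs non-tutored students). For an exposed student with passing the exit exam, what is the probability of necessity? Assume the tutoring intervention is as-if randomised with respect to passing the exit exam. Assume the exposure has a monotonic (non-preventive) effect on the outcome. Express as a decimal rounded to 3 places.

Under exogeneity and monotonicity, PN = (RR − 1) / RR = 1 − 1/RR.
PN = (13.584 − 1) / 13.584 = 12.58 / 13.584 ≈ 0.9264

PN ≈ 0.926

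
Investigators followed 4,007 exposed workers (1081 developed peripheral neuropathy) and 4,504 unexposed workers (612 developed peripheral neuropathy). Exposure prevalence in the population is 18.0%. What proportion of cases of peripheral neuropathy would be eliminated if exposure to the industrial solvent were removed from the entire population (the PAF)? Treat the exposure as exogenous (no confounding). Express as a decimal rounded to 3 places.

p₁ = P(outcome | exposed) = 1081/4007 = 0.26978
p₀ = P(outcome | unexposed) = 612/4504 = 0.13588
Overall risk P(Y=1) = π·p₁ + (1−π)·p₀ = 0.18×0.26978 + 0.82×0.13588 = 0.15998.
Under exogeneity, PAF = [P(Y=1) − p₀] / P(Y=1).
PAF = (0.15998 − 0.13588) / 0.15998 ≈ 0.1507

PAF ≈ 0.151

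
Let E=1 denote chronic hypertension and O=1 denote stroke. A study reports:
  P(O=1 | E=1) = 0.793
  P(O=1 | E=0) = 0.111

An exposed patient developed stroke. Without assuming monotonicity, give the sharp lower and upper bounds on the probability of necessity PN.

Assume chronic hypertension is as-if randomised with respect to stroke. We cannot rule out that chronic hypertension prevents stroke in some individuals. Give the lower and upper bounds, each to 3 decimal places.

Let p₁ = 0.793, p₀ = 0.111.
Under exogeneity alone the bounds on PN are max{0,(p₁−p₀)/p₁} ≤ PN ≤ min{1,(1−p₀)/p₁}.
  lower = (p₁ − p₀)/p₁ = 0.682 / 0.793 ≈ 0.8600
  upper = min{1, (1 − p₀)/p₁} = 0.889 / 0.793 ≈ 1.1211 → capped at 1

0.860 ≤ PN ≤ 1.000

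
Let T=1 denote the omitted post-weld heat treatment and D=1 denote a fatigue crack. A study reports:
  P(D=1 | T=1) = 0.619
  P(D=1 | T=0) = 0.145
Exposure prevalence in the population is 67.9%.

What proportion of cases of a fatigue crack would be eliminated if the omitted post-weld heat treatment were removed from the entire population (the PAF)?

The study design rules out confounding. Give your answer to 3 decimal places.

Let p₁ = 0.619, p₀ = 0.145.
Overall risk P(Y=1) = π·p₁ + (1−π)·p₀ = 0.679×0.619 + 0.321×0.145 = 0.46685.
Under exogeneity, PAF = [P(Y=1) − p₀] / P(Y=1).
PAF = (0.46685 − 0.145) / 0.46685 ≈ 0.6894

PAF ≈ 0.689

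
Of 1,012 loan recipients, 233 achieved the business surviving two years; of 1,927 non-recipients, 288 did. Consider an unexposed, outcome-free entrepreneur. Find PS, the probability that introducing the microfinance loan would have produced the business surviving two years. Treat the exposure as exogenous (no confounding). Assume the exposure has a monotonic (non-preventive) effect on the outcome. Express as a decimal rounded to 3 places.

PS ≈ 0.095

p₁ = P(outcome | exposed) = 233/1012 = 0.23024
p₀ = P(outcome | unexposed) = 288/1927 = 0.14946
Under exogeneity and monotonicity, PS = (p₁ − p₀) / (1 − p₀).
PS = (0.23024 − 0.14946) / (1 − 0.14946) = 0.080782 / 0.85054 ≈ 0.0950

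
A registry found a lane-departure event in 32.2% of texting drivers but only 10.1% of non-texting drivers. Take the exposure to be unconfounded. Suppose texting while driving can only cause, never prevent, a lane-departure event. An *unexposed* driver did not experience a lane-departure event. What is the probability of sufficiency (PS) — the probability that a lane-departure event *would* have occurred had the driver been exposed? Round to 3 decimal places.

p₁ = 0.322, p₀ = 0.101.
Under exogeneity and monotonicity, PS = (p₁ − p₀) / (1 − p₀).
PS = (0.322 − 0.101) / (1 − 0.101) = 0.221 / 0.899 ≈ 0.2458

PS ≈ 0.246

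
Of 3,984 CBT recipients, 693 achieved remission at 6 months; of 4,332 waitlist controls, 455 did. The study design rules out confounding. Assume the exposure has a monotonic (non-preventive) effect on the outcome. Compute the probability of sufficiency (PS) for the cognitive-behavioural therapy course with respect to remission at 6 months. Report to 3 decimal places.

p₁ = P(outcome | exposed) = 693/3984 = 0.17395
p₀ = P(outcome | unexposed) = 455/4332 = 0.10503
Under exogeneity and monotonicity, PS = (p₁ − p₀) / (1 − p₀).
PS = (0.17395 − 0.10503) / (1 − 0.10503) = 0.068913 / 0.89497 ≈ 0.0770

PS ≈ 0.077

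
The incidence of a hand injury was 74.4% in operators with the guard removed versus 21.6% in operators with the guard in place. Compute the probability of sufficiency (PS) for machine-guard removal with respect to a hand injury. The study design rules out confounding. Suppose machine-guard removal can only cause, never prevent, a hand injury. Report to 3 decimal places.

PS ≈ 0.673

p₁ = 0.744, p₀ = 0.216.
Under exogeneity and monotonicity, PS = (p₁ − p₀) / (1 − p₀).
PS = (0.744 − 0.216) / (1 − 0.216) = 0.528 / 0.784 ≈ 0.6735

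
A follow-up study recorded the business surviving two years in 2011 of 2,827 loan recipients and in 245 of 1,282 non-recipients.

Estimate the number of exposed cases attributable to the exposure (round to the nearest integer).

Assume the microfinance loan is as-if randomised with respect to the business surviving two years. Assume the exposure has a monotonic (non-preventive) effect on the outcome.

p₁ = P(outcome | exposed) = 2011/2827 = 0.71135
p₀ = P(outcome | unexposed) = 245/1282 = 0.19111
PN = (p₁ − p₀)/p₁ = (0.71135 − 0.19111) / 0.71135 ≈ 0.73135.
Attributable cases ≈ PN × (exposed cases) = 0.73135 × 2011 ≈ 1470.74.

about 1471 cases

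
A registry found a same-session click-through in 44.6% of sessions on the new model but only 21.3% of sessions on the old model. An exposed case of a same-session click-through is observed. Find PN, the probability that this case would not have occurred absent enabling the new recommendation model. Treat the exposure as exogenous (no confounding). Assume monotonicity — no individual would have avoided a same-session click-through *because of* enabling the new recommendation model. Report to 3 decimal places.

PN ≈ 0.522

p₁ = 0.446, p₀ = 0.213.
Under exogeneity and monotonicity, PN = (p₁ − p₀) / p₁.
PN = (0.446 − 0.213) / 0.446 = 0.233 / 0.446 ≈ 0.5224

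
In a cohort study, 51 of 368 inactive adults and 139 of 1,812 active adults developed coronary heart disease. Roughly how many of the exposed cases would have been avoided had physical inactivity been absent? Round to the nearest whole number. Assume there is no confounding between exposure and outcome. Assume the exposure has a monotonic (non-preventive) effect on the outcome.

p₁ = P(outcome | exposed) = 51/368 = 0.13859
p₀ = P(outcome | unexposed) = 139/1812 = 0.076711
PN = (p₁ − p₀)/p₁ = (0.13859 − 0.076711) / 0.13859 ≈ 0.44648.
Attributable cases ≈ PN × (exposed cases) = 0.44648 × 51 ≈ 22.77.

about 23 cases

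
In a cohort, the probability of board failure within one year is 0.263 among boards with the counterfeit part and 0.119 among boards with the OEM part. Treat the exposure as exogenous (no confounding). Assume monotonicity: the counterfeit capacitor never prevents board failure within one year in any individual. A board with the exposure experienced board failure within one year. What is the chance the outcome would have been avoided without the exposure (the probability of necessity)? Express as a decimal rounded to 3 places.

PN ≈ 0.548

Let p₁ = 0.263, p₀ = 0.119.
Under exogeneity and monotonicity, PN = (p₁ − p₀) / p₁.
PN = (0.263 − 0.119) / 0.263 = 0.144 / 0.263 ≈ 0.5475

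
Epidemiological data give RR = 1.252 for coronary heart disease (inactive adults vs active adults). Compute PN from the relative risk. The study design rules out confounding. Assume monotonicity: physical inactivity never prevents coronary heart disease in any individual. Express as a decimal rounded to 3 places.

PN ≈ 0.201

Under exogeneity and monotonicity, PN = (RR − 1) / RR = 1 − 1/RR.
PN = (1.252 − 1) / 1.252 = 0.252 / 1.252 ≈ 0.2013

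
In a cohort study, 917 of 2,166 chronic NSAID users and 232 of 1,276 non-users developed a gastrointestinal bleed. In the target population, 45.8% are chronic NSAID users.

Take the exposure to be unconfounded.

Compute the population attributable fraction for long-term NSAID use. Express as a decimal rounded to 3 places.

p₁ = P(outcome | exposed) = 917/2166 = 0.42336
p₀ = P(outcome | unexposed) = 232/1276 = 0.18182
Overall risk P(Y=1) = π·p₁ + (1−π)·p₀ = 0.458×0.42336 + 0.542×0.18182 = 0.29244.
Under exogeneity, PAF = [P(Y=1) − p₀] / P(Y=1).
PAF = (0.29244 − 0.18182) / 0.29244 ≈ 0.3783

PAF ≈ 0.378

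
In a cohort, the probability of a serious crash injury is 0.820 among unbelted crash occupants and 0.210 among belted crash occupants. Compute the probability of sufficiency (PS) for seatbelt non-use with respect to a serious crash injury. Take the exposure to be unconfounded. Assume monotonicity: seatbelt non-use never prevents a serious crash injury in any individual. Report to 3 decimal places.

Let p₁ = 0.82, p₀ = 0.21.
Under exogeneity and monotonicity, PS = (p₁ − p₀) / (1 − p₀).
PS = (0.82 − 0.21) / (1 − 0.21) = 0.61 / 0.79 ≈ 0.7722

PS ≈ 0.772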